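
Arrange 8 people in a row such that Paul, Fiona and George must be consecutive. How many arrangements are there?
Treat the 3 as one block: (8-3+1)! × 3! = 720 × 6 = 4320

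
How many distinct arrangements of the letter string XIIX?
4! / (2! × 2!) = 6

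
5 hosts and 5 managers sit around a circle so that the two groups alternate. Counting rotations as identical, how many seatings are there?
Fix one of the hosts: (5-1)! ways for the remaining hosts, × 5! ways for the managers = 24 × 120 = 2880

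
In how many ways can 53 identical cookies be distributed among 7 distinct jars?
C(53+7-1, 7-1) = C(59, 6) = 45057474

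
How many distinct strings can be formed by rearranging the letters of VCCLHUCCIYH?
11! / (1! × 4! × 1! × 2! × 1! × 1! × 1!) = 831600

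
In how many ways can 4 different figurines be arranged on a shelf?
4! = 24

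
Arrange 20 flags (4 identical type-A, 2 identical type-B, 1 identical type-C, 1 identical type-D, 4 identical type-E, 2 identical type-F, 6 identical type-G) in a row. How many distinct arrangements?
20! / (4! × 2! × 1! × 1! × 4! × 2! × 6!) = 1466593128000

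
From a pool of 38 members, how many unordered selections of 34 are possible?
C(38,34) = 38!/(34!×4!) = 73815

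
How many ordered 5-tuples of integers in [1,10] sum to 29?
Coefficient of x^29 in (x + x² + ... + x^10)^5. By inclusion-exclusion on dice exceeding 10: Σ_j (-1)^j C(5,j)·C(29-1-10j, 4) = C(5,0)·C(28,4) - C(5,1)·C(18,4) + C(5,2)·C(8,4) = 1·20475 - 5·3060 + 10·70 = 5875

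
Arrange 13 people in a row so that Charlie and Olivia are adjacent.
Treat as block: (13-1)! × 2! = 479001600 × 2 = 958003200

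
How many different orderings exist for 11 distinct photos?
11! = 39916800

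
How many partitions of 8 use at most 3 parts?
By conjugation, equals partitions of 8 into parts ≤ 3. Let r_j(i) = number of partitions of i into parts ≤ j, for i = 0..8. r_1(i) = 1 for all i; r_j(i) = r_{j-1}(i) + r_j(i-j). Rows j = 2..3: ≤2: 1 1 2 2 3 3 4 4 5; ≤3: 1 1 2 3 4 5 7 8 10. r_3(8) = 10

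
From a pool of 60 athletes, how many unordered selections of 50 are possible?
C(60,50) = 60!/(50!×10!) = 75394027566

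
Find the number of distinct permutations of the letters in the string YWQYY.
5! / (3! × 1! × 1!) = 20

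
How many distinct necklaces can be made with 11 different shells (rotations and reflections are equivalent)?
(11-1)!/2 = 3628800/2 = 1814400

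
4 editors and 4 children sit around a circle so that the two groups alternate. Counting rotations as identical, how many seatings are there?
Fix one of the editors: (4-1)! ways for the remaining editors, × 4! ways for the children = 6 × 24 = 144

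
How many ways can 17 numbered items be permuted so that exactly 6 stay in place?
Choose the 6 fixed points C(17,6) = 12376, derange the rest: !11 = Σ_{j=0}^{11} (-1)^j·11!/j! = 39916800 - 39916800 + 19958400 - 6652800 + 1663200 - 332640 + 55440 - 7920 + 990 - 110 + 11 - 1 = 14684570. Product = 12376 × 14684570 = 181736238320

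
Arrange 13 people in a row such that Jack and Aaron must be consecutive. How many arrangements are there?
Treat the 2 as one block: (13-2+1)! × 2! = 479001600 × 2 = 958003200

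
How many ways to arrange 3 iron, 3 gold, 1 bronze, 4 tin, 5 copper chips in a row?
16! / (3! × 3! × 1! × 4! × 5!) = 201801600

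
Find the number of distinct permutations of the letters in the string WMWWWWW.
7! / (1! × 6!) = 7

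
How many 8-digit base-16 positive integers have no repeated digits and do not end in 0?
Last digit: 15 nonzero choices. First digit: 14 (nonzero, ≠last). Middle 6: P(14,6) = 2162160. Total = 454053600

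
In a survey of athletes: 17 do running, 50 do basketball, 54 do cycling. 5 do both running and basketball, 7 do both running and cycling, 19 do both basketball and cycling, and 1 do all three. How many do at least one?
|A∪B∪C| = 17+50+54-5-7-19+1 = 91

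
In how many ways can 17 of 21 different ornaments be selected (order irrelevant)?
C(21,17) = 21!/(17!×4!) = 5985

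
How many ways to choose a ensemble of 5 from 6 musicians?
C(6,5) = 6!/(5!×1!) = 6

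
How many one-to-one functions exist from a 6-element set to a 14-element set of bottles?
P(14,6) = 14!/(14-6)! = 2162160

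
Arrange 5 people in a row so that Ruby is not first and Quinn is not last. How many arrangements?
By inclusion-exclusion: 5! - 2×(5-1)! + (5-2)! = 120 - 48 + 6 = 78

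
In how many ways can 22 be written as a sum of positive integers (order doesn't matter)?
Pentagonal recurrence p(n) = p(n-1) + p(n-2) - p(n-5) - p(n-7) + p(n-12) + p(n-15) - ... gives p(0..21) = 1, 1, 2, 3, 5, 7, 11, 15, 22, 30, 42, 56, 77, 101, 135, 176, 231, 297, 385, 490, 627, 792. p(22) = p(21) + p(20) - p(17) - p(15) + p(10) + p(7) - p(0) = 792 + 627 - 297 - 176 + 42 + 15 - 1 = 1002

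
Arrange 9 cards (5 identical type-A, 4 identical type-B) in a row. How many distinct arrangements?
9! / (5! × 4!) = 126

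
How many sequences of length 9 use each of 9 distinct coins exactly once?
9! = 362880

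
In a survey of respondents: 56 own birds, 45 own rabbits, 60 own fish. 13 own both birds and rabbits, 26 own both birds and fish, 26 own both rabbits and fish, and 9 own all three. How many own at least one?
|A∪B∪C| = 56+45+60-13-26-26+9 = 105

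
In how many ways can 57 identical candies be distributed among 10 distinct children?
C(57+10-1, 10-1) = C(66, 9) = 37014131440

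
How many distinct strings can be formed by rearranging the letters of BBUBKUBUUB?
10! / (4! × 5! × 1!) = 1260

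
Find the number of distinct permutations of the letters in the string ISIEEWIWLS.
10! / (2! × 1! × 3! × 2! × 2!) = 75600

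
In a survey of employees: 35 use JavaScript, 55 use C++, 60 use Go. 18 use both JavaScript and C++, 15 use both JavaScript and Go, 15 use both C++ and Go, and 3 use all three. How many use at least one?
|A∪B∪C| = 35+55+60-18-15-15+3 = 105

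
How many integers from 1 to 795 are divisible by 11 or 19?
⌊795/11⌋ + ⌊795/19⌋ - ⌊795/209⌋ = 72 + 41 - 3 = 110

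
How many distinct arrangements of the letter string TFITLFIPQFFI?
12! / (1! × 3! × 1! × 2! × 1! × 4!) = 1663200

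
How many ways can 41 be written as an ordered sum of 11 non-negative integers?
C(41+11-1, 11-1) = C(51, 10) = 12777711870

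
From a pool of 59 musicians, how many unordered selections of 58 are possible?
C(59,58) = 59!/(58!×1!) = 59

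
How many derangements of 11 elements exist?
!11 = Σ_{j=0}^{11} (-1)^j·11!/j! = 39916800 - 39916800 + 19958400 - 6652800 + 1663200 - 332640 + 55440 - 7920 + 990 - 110 + 11 - 1 = 14684570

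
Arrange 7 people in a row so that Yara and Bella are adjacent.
Treat as block: (7-1)! × 2! = 720 × 2 = 1440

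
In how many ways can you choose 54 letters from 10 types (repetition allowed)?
C(54+10-1, 10-1) = C(63, 9) = 23667689815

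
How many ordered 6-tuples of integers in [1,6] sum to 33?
Coefficient of x^33 in (x + x² + ... + x^6)^6. By inclusion-exclusion on dice exceeding 6: Σ_j (-1)^j C(6,j)·C(33-1-6j, 5) = C(6,0)·C(32,5) - C(6,1)·C(26,5) + C(6,2)·C(20,5) - C(6,3)·C(14,5) + C(6,4)·C(8,5) = 1·201376 - 6·65780 + 15·15504 - 20·2002 + 15·56 = 56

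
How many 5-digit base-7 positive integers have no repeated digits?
First digit: 6 choices (nonzero). Then descending: 6 × 6 × 5 × 4 × 3 = 2160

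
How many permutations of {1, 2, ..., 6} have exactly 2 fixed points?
Choose the 2 fixed points C(6,2) = 15, derange the rest: !4 = Σ_{j=0}^{4} (-1)^j·4!/j! = 24 - 24 + 12 - 4 + 1 = 9. Product = 15 × 9 = 135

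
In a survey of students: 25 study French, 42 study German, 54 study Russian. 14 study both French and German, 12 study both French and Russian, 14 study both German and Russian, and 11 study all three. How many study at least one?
|A∪B∪C| = 25+42+54-14-12-14+11 = 92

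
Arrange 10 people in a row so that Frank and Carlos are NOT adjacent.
Total - adjacent = 10! - (10-1)!×2 = 3628800 - 725760 = 2903040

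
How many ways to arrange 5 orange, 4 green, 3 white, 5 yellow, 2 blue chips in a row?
19! / (5! × 4! × 3! × 5! × 2!) = 29331862560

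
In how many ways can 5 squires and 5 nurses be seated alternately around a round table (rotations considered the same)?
Fix one of the squires: (5-1)! ways for the remaining squires, × 5! ways for the nurses = 24 × 120 = 2880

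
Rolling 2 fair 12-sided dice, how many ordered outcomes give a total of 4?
Coefficient of x^4 in (x + x² + ... + x^12)^2. By inclusion-exclusion on dice exceeding 12: Σ_j (-1)^j C(2,j)·C(4-1-12j, 1) = C(2,0)·C(3,1) = 1·3 = 3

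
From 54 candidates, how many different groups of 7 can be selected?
C(54,7) = 54!/(7!×47!) = 177100560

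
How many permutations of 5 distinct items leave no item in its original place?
!5 = Σ_{j=0}^{5} (-1)^j·5!/j! = 120 - 120 + 60 - 20 + 5 - 1 = 44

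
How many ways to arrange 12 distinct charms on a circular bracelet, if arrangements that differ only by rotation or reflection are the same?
(12-1)!/2 = 39916800/2 = 19958400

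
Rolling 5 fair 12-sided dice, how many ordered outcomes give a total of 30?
Coefficient of x^30 in (x + x² + ... + x^12)^5. By inclusion-exclusion on dice exceeding 12: Σ_j (-1)^j C(5,j)·C(30-1-12j, 4) = C(5,0)·C(29,4) - C(5,1)·C(17,4) + C(5,2)·C(5,4) = 1·23751 - 5·2380 + 10·5 = 11901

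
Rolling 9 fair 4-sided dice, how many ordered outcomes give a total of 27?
Coefficient of x^27 in (x + x² + ... + x^4)^9. By inclusion-exclusion on dice exceeding 4: Σ_j (-1)^j C(9,j)·C(27-1-4j, 8) = C(9,0)·C(26,8) - C(9,1)·C(22,8) + C(9,2)·C(18,8) - C(9,3)·C(14,8) + C(9,4)·C(10,8) = 1·1562275 - 9·319770 + 36·43758 - 84·3003 + 126·45 = 13051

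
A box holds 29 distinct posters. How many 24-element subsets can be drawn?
C(29,24) = 29!/(24!×5!) = 118755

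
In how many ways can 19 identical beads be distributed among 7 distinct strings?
C(19+7-1, 7-1) = C(25, 6) = 177100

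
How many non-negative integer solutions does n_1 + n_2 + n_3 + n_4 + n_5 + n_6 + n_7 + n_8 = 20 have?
C(20+8-1, 8-1) = C(27, 7) = 888030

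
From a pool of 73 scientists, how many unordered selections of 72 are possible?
C(73,72) = 73!/(72!×1!) = 73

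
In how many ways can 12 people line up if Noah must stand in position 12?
Fix one position: (12-1)! = 39916800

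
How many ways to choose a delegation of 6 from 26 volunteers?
C(26,6) = 26!/(6!×20!) = 230230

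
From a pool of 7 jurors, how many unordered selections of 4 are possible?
C(7,4) = 7!/(4!×3!) = 35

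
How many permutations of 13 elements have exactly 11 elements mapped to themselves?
Choose the 11 fixed points C(13,11) = 78, derange the rest: !2 = Σ_{j=0}^{2} (-1)^j·2!/j! = 2 - 2 + 1 = 1. Product = 78 × 1 = 78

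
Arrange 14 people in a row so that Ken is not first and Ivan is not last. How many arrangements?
By inclusion-exclusion: 14! - 2×(14-1)! + (14-2)! = 87178291200 - 12454041600 + 479001600 = 75203251200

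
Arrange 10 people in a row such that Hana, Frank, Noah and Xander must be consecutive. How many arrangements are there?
Treat the 4 as one block: (10-4+1)! × 4! = 5040 × 24 = 120960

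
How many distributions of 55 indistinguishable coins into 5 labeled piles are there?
C(55+5-1, 5-1) = C(59, 4) = 455126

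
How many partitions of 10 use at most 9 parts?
By conjugation, equals partitions of 10 into parts ≤ 9. Let r_j(i) = number of partitions of i into parts ≤ j, for i = 0..10. r_1(i) = 1 for all i; r_j(i) = r_{j-1}(i) + r_j(i-j). Rows j = 2..9: ≤2: 1 1 2 2 3 3 4 4 5 5 6; ≤3: 1 1 2 3 4 5 7 8 10 12 14; ≤4: 1 1 2 3 5 6 9 11 15 18 23; ≤5: 1 1 2 3 5 7 10 13 18 23 30; ≤6: 1 1 2 3 5 7 11 14 20 26 35; ≤7: 1 1 2 3 5 7 11 15 21 28 38; ≤8: 1 1 2 3 5 7 11 15 22 29 40; ≤9: 1 1 2 3 5 7 11 15 22 30 41. r_9(10) = 41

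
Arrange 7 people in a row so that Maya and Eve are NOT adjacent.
Total - adjacent = 7! - (7-1)!×2 = 5040 - 1440 = 3600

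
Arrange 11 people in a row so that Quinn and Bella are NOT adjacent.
Total - adjacent = 11! - (11-1)!×2 = 39916800 - 7257600 = 32659200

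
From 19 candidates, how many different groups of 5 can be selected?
C(19,5) = 19!/(5!×14!) = 11628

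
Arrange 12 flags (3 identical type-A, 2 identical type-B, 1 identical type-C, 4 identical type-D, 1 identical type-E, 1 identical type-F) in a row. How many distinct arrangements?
12! / (3! × 2! × 1! × 4! × 1! × 1!) = 1663200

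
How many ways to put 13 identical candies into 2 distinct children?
C(13+2-1, 2-1) = C(14, 1) = 14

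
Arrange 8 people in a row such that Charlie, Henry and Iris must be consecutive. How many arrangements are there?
Treat the 3 as one block: (8-3+1)! × 3! = 720 × 6 = 4320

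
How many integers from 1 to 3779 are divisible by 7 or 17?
⌊3779/7⌋ + ⌊3779/17⌋ - ⌊3779/119⌋ = 539 + 222 - 31 = 730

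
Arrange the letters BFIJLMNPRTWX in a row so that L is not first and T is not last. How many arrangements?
By inclusion-exclusion: 12! - 2×(12-1)! + (12-2)! = 479001600 - 79833600 + 3628800 = 402796800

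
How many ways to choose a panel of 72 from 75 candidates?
C(75,72) = 75!/(72!×3!) = 67525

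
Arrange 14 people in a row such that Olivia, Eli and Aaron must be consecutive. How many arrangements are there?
Treat the 3 as one block: (14-3+1)! × 3! = 479001600 × 6 = 2874009600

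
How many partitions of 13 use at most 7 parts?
By conjugation, equals partitions of 13 into parts ≤ 7. Let r_j(i) = number of partitions of i into parts ≤ j, for i = 0..13. r_1(i) = 1 for all i; r_j(i) = r_{j-1}(i) + r_j(i-j). Rows j = 2..7: ≤2: 1 1 2 2 3 3 4 4 5 5 6 6 7 7; ≤3: 1 1 2 3 4 5 7 8 10 12 14 16 19 21; ≤4: 1 1 2 3 5 6 9 11 15 18 23 27 34 39; ≤5: 1 1 2 3 5 7 10 13 18 23 30 37 47 57; ≤6: 1 1 2 3 5 7 11 14 20 26 35 44 58 71; ≤7: 1 1 2 3 5 7 11 15 21 28 38 49 65 82. r_7(13) = 82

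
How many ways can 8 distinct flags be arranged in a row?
8! = 40320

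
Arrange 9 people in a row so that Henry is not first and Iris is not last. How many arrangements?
By inclusion-exclusion: 9! - 2×(9-1)! + (9-2)! = 362880 - 80640 + 5040 = 287280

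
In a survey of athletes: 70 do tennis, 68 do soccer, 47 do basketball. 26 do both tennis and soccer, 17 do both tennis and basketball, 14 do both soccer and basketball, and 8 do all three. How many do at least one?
|A∪B∪C| = 70+68+47-26-17-14+8 = 136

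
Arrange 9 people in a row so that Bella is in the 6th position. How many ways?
Fix one position: (9-1)! = 40320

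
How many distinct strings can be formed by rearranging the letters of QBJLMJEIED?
10! / (1! × 1! × 2! × 1! × 1! × 1! × 1! × 2!) = 907200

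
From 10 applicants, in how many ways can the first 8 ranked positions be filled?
P(10,8) = 10!/(10-8)! = 1814400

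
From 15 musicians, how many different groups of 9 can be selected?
C(15,9) = 15!/(9!×6!) = 5005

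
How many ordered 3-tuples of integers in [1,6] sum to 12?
Coefficient of x^12 in (x + x² + ... + x^6)^3. By inclusion-exclusion on dice exceeding 6: Σ_j (-1)^j C(3,j)·C(12-1-6j, 2) = C(3,0)·C(11,2) - C(3,1)·C(5,2) = 1·55 - 3·10 = 25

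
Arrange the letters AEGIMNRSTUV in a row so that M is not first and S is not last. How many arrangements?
By inclusion-exclusion: 11! - 2×(11-1)! + (11-2)! = 39916800 - 7257600 + 362880 = 33022080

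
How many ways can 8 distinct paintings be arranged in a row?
8! = 40320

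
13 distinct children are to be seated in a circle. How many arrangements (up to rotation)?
Circular: fix one position, arrange the rest. (13-1)! = 479001600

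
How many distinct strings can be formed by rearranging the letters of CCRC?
4! / (3! × 1!) = 4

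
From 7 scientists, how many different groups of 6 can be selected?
C(7,6) = 7!/(6!×1!) = 7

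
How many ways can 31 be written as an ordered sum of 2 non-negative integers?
C(31+2-1, 2-1) = C(32, 1) = 32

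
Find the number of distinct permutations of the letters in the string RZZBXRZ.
7! / (2! × 3! × 1! × 1!) = 420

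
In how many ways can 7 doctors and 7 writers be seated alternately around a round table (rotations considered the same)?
Fix one of the doctors: (7-1)! ways for the remaining doctors, × 7! ways for the writers = 720 × 5040 = 3628800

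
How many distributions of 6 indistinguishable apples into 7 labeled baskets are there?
C(6+7-1, 7-1) = C(12, 6) = 924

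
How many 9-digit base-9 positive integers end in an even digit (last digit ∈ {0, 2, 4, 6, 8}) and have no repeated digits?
Last∈{0,2,4,6,8}. Last=0: 40320. Last nonzero: 4×7×P(7,7) = 141120. Total = 181440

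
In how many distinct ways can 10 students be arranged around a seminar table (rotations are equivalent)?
Circular: fix one position, arrange the rest. (10-1)! = 362880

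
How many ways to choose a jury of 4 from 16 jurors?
C(16,4) = 16!/(4!×12!) = 1820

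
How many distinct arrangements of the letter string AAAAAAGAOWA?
11! / (1! × 8! × 1! × 1!) = 990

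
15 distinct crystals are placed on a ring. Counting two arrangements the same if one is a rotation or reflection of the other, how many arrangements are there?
(15-1)!/2 = 87178291200/2 = 43589145600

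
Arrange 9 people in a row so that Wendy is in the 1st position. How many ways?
Fix one position: (9-1)! = 40320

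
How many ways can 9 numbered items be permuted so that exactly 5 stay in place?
Choose the 5 fixed points C(9,5) = 126, derange the rest: !4 = Σ_{j=0}^{4} (-1)^j·4!/j! = 24 - 24 + 12 - 4 + 1 = 9. Product = 126 × 9 = 1134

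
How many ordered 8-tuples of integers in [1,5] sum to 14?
Coefficient of x^14 in (x + x² + ... + x^5)^8. By inclusion-exclusion on dice exceeding 5: Σ_j (-1)^j C(8,j)·C(14-1-5j, 7) = C(8,0)·C(13,7) - C(8,1)·C(8,7) = 1·1716 - 8·8 = 1652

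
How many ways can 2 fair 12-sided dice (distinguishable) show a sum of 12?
Coefficient of x^12 in (x + x² + ... + x^12)^2. By inclusion-exclusion on dice exceeding 12: Σ_j (-1)^j C(2,j)·C(12-1-12j, 1) = C(2,0)·C(11,1) = 1·11 = 11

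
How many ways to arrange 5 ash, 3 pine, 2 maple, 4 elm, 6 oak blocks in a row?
20! / (5! × 3! × 2! × 4! × 6!) = 97772875200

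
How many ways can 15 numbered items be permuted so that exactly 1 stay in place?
Choose the 1 fixed point C(15,1) = 15, derange the rest: !14 = Σ_{j=0}^{14} (-1)^j·14!/j! = 87178291200 - 87178291200 + 43589145600 - 14529715200 + 3632428800 - 726485760 + 121080960 - 17297280 + 2162160 - 240240 + 24024 - 2184 + 182 - 14 + 1 = 32071101049. Product = 15 × 32071101049 = 481066515735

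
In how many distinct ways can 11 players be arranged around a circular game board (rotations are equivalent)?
Circular: fix one position, arrange the rest. (11-1)! = 3628800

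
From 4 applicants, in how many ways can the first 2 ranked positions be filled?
P(4,2) = 4!/(4-2)! = 12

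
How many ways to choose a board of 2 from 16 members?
C(16,2) = 16!/(2!×14!) = 120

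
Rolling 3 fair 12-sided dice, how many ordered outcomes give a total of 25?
Coefficient of x^25 in (x + x² + ... + x^12)^3. By inclusion-exclusion on dice exceeding 12: Σ_j (-1)^j C(3,j)·C(25-1-12j, 2) = C(3,0)·C(24,2) - C(3,1)·C(12,2) = 1·276 - 3·66 = 78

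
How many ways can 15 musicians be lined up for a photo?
15! = 1307674368000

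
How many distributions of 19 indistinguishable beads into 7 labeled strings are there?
C(19+7-1, 7-1) = C(25, 6) = 177100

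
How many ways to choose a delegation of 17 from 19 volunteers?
C(19,17) = 19!/(17!×2!) = 171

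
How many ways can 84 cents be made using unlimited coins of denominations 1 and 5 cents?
Coefficient of x^84 in 1/(1-x^1) · 1/(1-x^5). Use j coins of 5 for j = 0..⌊84/5⌋ = 16, the rest in 1s: 16 + 1 = 17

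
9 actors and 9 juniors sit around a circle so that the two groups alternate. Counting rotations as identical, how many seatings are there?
Fix one of the actors: (9-1)! ways for the remaining actors, × 9! ways for the juniors = 40320 × 362880 = 14631321600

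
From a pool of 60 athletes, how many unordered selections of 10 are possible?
C(60,10) = 60!/(10!×50!) = 75394027566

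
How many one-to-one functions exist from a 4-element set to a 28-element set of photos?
P(28,4) = 28!/(28-4)! = 491400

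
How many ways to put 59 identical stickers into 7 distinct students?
C(59+7-1, 7-1) = C(65, 6) = 82598880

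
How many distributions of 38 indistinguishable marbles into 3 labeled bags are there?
C(38+3-1, 3-1) = C(40, 2) = 780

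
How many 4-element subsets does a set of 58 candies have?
C(58,4) = 58!/(4!×54!) = 424270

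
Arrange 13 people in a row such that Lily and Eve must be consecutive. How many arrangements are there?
Treat the 2 as one block: (13-2+1)! × 2! = 479001600 × 2 = 958003200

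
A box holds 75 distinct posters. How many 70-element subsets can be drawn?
C(75,70) = 75!/(70!×5!) = 17259390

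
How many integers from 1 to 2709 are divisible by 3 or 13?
⌊2709/3⌋ + ⌊2709/13⌋ - ⌊2709/39⌋ = 903 + 208 - 69 = 1042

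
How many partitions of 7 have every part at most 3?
Let r_j(i) = number of partitions of i into parts ≤ j, for i = 0..7. r_1(i) = 1 for all i; r_j(i) = r_{j-1}(i) + r_j(i-j). Rows j = 2..3: ≤2: 1 1 2 2 3 3 4 4; ≤3: 1 1 2 3 4 5 7 8. r_3(7) = 8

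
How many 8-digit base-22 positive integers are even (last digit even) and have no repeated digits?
Last∈{0,2,4,6,8,10,12,14,16,18,20}. Last=0: 586051200. Last nonzero: 10×20×P(20,6) = 5581440000. Total = 6167491200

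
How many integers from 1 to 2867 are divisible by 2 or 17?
⌊2867/2⌋ + ⌊2867/17⌋ - ⌊2867/34⌋ = 1433 + 168 - 84 = 1517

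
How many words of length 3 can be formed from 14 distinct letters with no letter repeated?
P(14,3) = 14!/(14-3)! = 2184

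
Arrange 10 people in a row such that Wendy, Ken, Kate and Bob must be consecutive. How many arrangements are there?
Treat the 4 as one block: (10-4+1)! × 4! = 5040 × 24 = 120960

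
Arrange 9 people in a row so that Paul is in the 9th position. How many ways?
Fix one position: (9-1)! = 40320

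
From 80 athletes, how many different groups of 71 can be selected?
C(80,71) = 80!/(71!×9!) = 231900297200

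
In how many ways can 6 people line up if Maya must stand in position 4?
Fix one position: (6-1)! = 120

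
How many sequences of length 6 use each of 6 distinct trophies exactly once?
6! = 720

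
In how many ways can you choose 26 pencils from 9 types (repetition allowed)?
C(26+9-1, 9-1) = C(34, 8) = 18156204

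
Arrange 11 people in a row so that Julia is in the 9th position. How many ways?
Fix one position: (11-1)! = 3628800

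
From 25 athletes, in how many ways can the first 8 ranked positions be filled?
P(25,8) = 25!/(25-8)! = 43609104000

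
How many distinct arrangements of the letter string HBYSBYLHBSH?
11! / (3! × 2! × 3! × 1! × 2!) = 277200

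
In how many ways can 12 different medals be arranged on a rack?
12! = 479001600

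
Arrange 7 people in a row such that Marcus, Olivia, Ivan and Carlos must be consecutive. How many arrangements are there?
Treat the 4 as one block: (7-4+1)! × 4! = 24 × 24 = 576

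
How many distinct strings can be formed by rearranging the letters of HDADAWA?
7! / (1! × 1! × 2! × 3!) = 420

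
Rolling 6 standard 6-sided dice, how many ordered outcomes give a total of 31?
Coefficient of x^31 in (x + x² + ... + x^6)^6. By inclusion-exclusion on dice exceeding 6: Σ_j (-1)^j C(6,j)·C(31-1-6j, 5) = C(6,0)·C(30,5) - C(6,1)·C(24,5) + C(6,2)·C(18,5) - C(6,3)·C(12,5) + C(6,4)·C(6,5) = 1·142506 - 6·42504 + 15·8568 - 20·792 + 15·6 = 252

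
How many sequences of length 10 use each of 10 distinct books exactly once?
10! = 3628800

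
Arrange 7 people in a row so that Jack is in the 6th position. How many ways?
Fix one position: (7-1)! = 720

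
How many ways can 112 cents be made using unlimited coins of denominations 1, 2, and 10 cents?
Coefficient of x^112 in 1/(1-x^1) · 1/(1-x^2) · 1/(1-x^10). Case on j = number of 10-cent coins (j = 0..11); remainder r = 112 - 10j is made from {1,2} in ⌊r/2⌋+1 ways. r = 112, 102, 92, 82, 72, 62, 52, 42, 32, 22, 12, 2 → 57 + 52 + 47 + 42 + 37 + 32 + 27 + 22 + 17 + 12 + 7 + 2 = 354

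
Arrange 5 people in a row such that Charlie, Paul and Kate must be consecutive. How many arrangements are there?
Treat the 3 as one block: (5-3+1)! × 3! = 6 × 6 = 36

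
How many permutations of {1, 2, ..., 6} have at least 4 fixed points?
Exactly j fixed points: C(6,j)·!(6-j); sum over j ≥ 4 (derangement numbers via !m = (m-1)·(!(m-1) + !(m-2)): !0..!2 = 1, 0, 1). Σ_{j=4}^{6} C(6,j)·!(6-j) = C(6,4)·!2 + C(6,5)·!1 + C(6,6)·!0 = 15·1 + 6·0 + 1·1 = 16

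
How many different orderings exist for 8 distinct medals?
8! = 40320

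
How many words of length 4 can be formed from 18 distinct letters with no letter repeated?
P(18,4) = 18!/(18-4)! = 73440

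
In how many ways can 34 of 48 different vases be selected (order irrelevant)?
C(48,34) = 48!/(34!×14!) = 482320623240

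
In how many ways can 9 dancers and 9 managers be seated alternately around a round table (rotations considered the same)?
Fix one of the dancers: (9-1)! ways for the remaining dancers, × 9! ways for the managers = 40320 × 362880 = 14631321600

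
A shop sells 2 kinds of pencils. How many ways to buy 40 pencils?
C(40+2-1, 2-1) = C(41, 1) = 41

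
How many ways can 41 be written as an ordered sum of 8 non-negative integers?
C(41+8-1, 8-1) = C(48, 7) = 73629072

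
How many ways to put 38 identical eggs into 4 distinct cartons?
C(38+4-1, 4-1) = C(41, 3) = 10660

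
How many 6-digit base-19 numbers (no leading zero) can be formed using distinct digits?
First digit: 18 choices (nonzero). Then descending: 18 × 18 × 17 × 16 × 15 × 14 = 18506880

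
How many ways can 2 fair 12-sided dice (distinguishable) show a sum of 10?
Coefficient of x^10 in (x + x² + ... + x^12)^2. By inclusion-exclusion on dice exceeding 12: Σ_j (-1)^j C(2,j)·C(10-1-12j, 1) = C(2,0)·C(9,1) = 1·9 = 9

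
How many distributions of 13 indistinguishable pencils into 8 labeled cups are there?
C(13+8-1, 8-1) = C(20, 7) = 77520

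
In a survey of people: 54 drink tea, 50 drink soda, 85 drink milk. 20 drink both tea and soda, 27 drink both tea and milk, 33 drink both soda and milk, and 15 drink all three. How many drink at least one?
|A∪B∪C| = 54+50+85-20-27-33+15 = 124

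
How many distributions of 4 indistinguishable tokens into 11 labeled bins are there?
C(4+11-1, 11-1) = C(14, 10) = 1001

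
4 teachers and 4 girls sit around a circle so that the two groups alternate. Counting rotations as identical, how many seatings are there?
Fix one of the teachers: (4-1)! ways for the remaining teachers, × 4! ways for the girls = 6 × 24 = 144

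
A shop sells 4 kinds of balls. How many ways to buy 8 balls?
C(8+4-1, 4-1) = C(11, 3) = 165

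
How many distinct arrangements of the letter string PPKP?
4! / (1! × 3!) = 4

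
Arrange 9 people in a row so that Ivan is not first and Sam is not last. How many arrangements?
By inclusion-exclusion: 9! - 2×(9-1)! + (9-2)! = 362880 - 80640 + 5040 = 287280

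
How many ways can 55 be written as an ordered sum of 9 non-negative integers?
C(55+9-1, 9-1) = C(63, 8) = 3872894697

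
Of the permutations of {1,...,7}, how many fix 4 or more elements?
Exactly j fixed points: C(7,j)·!(7-j); sum over j ≥ 4 (derangement numbers via !m = (m-1)·(!(m-1) + !(m-2)): !0..!3 = 1, 0, 1, 2). Σ_{j=4}^{7} C(7,j)·!(7-j) = C(7,4)·!3 + C(7,5)·!2 + C(7,6)·!1 + C(7,7)·!0 = 35·2 + 21·1 + 7·0 + 1·1 = 92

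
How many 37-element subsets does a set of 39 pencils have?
C(39,37) = 39!/(37!×2!) = 741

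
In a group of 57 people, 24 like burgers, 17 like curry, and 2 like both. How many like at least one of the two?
|A∪B| = |A| + |B| - |A∩B| = 24 + 17 - 2 = 39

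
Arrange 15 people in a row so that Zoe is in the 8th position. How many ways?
Fix one position: (15-1)! = 87178291200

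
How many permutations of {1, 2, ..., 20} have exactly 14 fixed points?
Choose the 14 fixed points C(20,14) = 38760, derange the rest: !6 = Σ_{j=0}^{6} (-1)^j·6!/j! = 720 - 720 + 360 - 120 + 30 - 6 + 1 = 265. Product = 38760 × 265 = 10271400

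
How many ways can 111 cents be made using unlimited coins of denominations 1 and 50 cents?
Coefficient of x^111 in 1/(1-x^1) · 1/(1-x^50). Use j coins of 50 for j = 0..⌊111/50⌋ = 2, the rest in 1s: 2 + 1 = 3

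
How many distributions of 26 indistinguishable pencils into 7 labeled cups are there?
C(26+7-1, 7-1) = C(32, 6) = 906192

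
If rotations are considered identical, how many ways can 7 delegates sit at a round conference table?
Circular: fix one position, arrange the rest. (7-1)! = 720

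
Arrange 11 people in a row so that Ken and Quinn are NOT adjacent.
Total - adjacent = 11! - (11-1)!×2 = 39916800 - 7257600 = 32659200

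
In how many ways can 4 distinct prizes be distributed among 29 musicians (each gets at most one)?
P(29,4) = 29!/(29-4)! = 570024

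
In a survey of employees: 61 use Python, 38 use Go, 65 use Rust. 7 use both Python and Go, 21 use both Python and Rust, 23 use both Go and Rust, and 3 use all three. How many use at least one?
|A∪B∪C| = 61+38+65-7-21-23+3 = 116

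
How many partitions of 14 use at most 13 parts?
By conjugation, equals partitions of 14 into parts ≤ 13. Let r_j(i) = number of partitions of i into parts ≤ j, for i = 0..14. r_1(i) = 1 for all i; r_j(i) = r_{j-1}(i) + r_j(i-j). Rows j = 2..13: ≤2: 1 1 2 2 3 3 4 4 5 5 6 6 7 7 8; ≤3: 1 1 2 3 4 5 7 8 10 12 14 16 19 21 24; ≤4: 1 1 2 3 5 6 9 11 15 18 23 27 34 39 47; ≤5: 1 1 2 3 5 7 10 13 18 23 30 37 47 57 70; ≤6: 1 1 2 3 5 7 11 14 20 26 35 44 58 71 90; ≤7: 1 1 2 3 5 7 11 15 21 28 38 49 65 82 105; ≤8: 1 1 2 3 5 7 11 15 22 29 40 52 70 89 116; ≤9: 1 1 2 3 5 7 11 15 22 30 41 54 73 94 123; ≤10: 1 1 2 3 5 7 11 15 22 30 42 55 75 97 128; ≤11: 1 1 2 3 5 7 11 15 22 30 42 56 76 99 131; ≤12: 1 1 2 3 5 7 11 15 22 30 42 56 77 100 133; ≤13: 1 1 2 3 5 7 11 15 22 30 42 56 77 101 134. r_13(14) = 134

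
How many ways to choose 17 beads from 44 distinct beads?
C(44,17) = 44!/(17!×27!) = 686353797976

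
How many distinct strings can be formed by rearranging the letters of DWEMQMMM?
8! / (1! × 1! × 4! × 1! × 1!) = 1680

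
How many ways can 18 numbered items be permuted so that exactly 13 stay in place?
Choose the 13 fixed points C(18,13) = 8568, derange the rest: !5 = Σ_{j=0}^{5} (-1)^j·5!/j! = 120 - 120 + 60 - 20 + 5 - 1 = 44. Product = 8568 × 44 = 376992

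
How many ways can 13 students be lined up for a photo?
13! = 6227020800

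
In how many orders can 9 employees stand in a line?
9! = 362880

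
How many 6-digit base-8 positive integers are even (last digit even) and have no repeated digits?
Last∈{0,2,4,6}. Last=0: 2520. Last nonzero: 3×6×P(6,4) = 6480. Total = 9000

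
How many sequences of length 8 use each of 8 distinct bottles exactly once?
8! = 40320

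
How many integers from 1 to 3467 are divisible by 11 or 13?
⌊3467/11⌋ + ⌊3467/13⌋ - ⌊3467/143⌋ = 315 + 266 - 24 = 557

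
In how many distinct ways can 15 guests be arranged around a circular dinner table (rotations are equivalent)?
Circular: fix one position, arrange the rest. (15-1)! = 87178291200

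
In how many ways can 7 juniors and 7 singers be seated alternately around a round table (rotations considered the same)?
Fix one of the juniors: (7-1)! ways for the remaining juniors, × 7! ways for the singers = 720 × 5040 = 3628800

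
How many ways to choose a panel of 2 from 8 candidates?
C(8,2) = 8!/(2!×6!) = 28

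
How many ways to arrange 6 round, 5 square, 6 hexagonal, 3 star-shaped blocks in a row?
20! / (6! × 5! × 6! × 3!) = 6518191680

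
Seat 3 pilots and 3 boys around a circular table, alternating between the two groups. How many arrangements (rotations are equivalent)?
Fix one of the pilots: (3-1)! ways for the remaining pilots, × 3! ways for the boys = 2 × 6 = 12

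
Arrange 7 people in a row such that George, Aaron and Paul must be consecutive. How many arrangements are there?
Treat the 3 as one block: (7-3+1)! × 3! = 120 × 6 = 720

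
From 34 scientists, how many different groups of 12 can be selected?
C(34,12) = 34!/(12!×22!) = 548354040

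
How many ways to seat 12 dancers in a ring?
Circular: fix one position, arrange the rest. (12-1)! = 39916800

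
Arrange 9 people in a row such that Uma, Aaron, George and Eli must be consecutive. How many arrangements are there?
Treat the 4 as one block: (9-4+1)! × 4! = 720 × 24 = 17280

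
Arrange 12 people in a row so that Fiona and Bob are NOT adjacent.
Total - adjacent = 12! - (12-1)!×2 = 479001600 - 79833600 = 399168000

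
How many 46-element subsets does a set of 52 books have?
C(52,46) = 52!/(46!×6!) = 20358520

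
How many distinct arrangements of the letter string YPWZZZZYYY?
10! / (1! × 4! × 1! × 4!) = 6300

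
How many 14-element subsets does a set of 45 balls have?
C(45,14) = 45!/(14!×31!) = 166871334960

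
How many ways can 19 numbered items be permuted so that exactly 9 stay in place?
Choose the 9 fixed points C(19,9) = 92378, derange the rest: !10 = Σ_{j=0}^{10} (-1)^j·10!/j! = 3628800 - 3628800 + 1814400 - 604800 + 151200 - 30240 + 5040 - 720 + 90 - 10 + 1 = 1334961. Product = 92378 × 1334961 = 123321027258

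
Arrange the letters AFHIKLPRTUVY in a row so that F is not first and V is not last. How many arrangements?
By inclusion-exclusion: 12! - 2×(12-1)! + (12-2)! = 479001600 - 79833600 + 3628800 = 402796800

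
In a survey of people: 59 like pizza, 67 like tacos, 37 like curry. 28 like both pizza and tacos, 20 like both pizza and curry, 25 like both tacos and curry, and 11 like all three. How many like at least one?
|A∪B∪C| = 59+67+37-28-20-25+11 = 101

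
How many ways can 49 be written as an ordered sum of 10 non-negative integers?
C(49+10-1, 10-1) = C(58, 9) = 10648873950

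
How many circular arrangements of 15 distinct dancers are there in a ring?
Circular: fix one position, arrange the rest. (15-1)! = 87178291200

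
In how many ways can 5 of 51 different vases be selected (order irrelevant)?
C(51,5) = 51!/(5!×46!) = 2349060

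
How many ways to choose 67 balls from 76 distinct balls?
C(76,67) = 76!/(67!×9!) = 142466675900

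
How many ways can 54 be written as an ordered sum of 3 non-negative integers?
C(54+3-1, 3-1) = C(56, 2) = 1540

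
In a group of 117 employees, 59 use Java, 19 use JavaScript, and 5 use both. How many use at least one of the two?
|A∪B| = |A| + |B| - |A∩B| = 59 + 19 - 5 = 73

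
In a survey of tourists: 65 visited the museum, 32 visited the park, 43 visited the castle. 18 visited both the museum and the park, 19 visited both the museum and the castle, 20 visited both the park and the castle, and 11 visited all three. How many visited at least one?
|A∪B∪C| = 65+32+43-18-19-20+11 = 94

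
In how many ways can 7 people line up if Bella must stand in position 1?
Fix one position: (7-1)! = 720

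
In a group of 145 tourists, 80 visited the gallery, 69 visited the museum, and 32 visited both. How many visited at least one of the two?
|A∪B| = |A| + |B| - |A∩B| = 80 + 69 - 32 = 117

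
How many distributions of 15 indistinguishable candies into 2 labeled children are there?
C(15+2-1, 2-1) = C(16, 1) = 16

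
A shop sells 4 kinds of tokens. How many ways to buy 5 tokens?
C(5+4-1, 4-1) = C(8, 3) = 56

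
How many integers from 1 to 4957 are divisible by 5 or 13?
⌊4957/5⌋ + ⌊4957/13⌋ - ⌊4957/65⌋ = 991 + 381 - 76 = 1296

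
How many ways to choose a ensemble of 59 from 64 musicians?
C(64,59) = 64!/(59!×5!) = 7624512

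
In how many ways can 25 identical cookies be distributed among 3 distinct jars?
C(25+3-1, 3-1) = C(27, 2) = 351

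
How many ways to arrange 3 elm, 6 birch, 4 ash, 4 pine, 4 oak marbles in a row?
21! / (3! × 6! × 4! × 4! × 4!) = 855512658000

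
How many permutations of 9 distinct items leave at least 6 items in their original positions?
Exactly j fixed points: C(9,j)·!(9-j); sum over j ≥ 6 (derangement numbers via !m = (m-1)·(!(m-1) + !(m-2)): !0..!3 = 1, 0, 1, 2). Σ_{j=6}^{9} C(9,j)·!(9-j) = C(9,6)·!3 + C(9,7)·!2 + C(9,8)·!1 + C(9,9)·!0 = 84·2 + 36·1 + 9·0 + 1·1 = 205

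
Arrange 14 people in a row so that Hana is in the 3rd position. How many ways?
Fix one position: (14-1)! = 6227020800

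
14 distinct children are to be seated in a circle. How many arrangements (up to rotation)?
Circular: fix one position, arrange the rest. (14-1)! = 6227020800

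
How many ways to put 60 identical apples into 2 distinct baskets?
C(60+2-1, 2-1) = C(61, 1) = 61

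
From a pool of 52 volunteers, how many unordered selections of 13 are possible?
C(52,13) = 52!/(13!×39!) = 635013559600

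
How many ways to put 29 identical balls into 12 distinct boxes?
C(29+12-1, 12-1) = C(40, 11) = 2311801440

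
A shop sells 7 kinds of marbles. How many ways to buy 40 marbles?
C(40+7-1, 7-1) = C(46, 6) = 9366819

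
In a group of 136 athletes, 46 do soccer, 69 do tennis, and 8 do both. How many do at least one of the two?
|A∪B| = |A| + |B| - |A∩B| = 46 + 69 - 8 = 107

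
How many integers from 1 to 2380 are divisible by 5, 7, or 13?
⌊2380/5⌋+⌊2380/7⌋+⌊2380/13⌋ - ⌊2380/35⌋-⌊2380/65⌋-⌊2380/91⌋ + ⌊2380/455⌋ = 476+340+183 - 68-36-26 + 5 = 874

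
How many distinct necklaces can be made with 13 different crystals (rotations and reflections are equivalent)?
(13-1)!/2 = 479001600/2 = 239500800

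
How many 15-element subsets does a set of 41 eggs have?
C(41,15) = 41!/(15!×26!) = 63432274896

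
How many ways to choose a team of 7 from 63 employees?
C(63,7) = 63!/(7!×56!) = 553270671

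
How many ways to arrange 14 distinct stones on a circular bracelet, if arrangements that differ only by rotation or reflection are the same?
(14-1)!/2 = 6227020800/2 = 3113510400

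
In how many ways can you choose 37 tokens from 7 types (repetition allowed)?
C(37+7-1, 7-1) = C(43, 6) = 6096454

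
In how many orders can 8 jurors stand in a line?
8! = 40320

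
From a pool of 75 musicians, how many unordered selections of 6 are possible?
C(75,6) = 75!/(6!×69!) = 201359550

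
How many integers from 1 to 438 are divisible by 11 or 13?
⌊438/11⌋ + ⌊438/13⌋ - ⌊438/143⌋ = 39 + 33 - 3 = 69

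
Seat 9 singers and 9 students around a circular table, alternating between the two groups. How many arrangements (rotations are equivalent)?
Fix one of the singers: (9-1)! ways for the remaining singers, × 9! ways for the students = 40320 × 362880 = 14631321600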